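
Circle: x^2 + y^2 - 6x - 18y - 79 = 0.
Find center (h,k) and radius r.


h = -D/2 = 6/2 = 3
k = -E/2 = 18/2 = 9
r^2 = h^2 + k^2 - F = 9 + 81 + 79 = 169
r = 13

Center (3, 9), radius = 13


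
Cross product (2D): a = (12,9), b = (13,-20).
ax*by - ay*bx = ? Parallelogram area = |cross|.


cross = 12*(-20) - 9*13 = -240 - 117 = -357
Parallelogram area = |-357| = 357

cross = -357, parallelogram area = 357


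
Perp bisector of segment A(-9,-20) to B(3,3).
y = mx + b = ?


Midpoint = (-3, -8.5)
Slope of AB = dy/dx = 23/12 = 1.9167
Perp slope = -dx/dy = -12/23 = -0.5217
b = My - (perp slope)*Mx = -8.5 + (12*(-3))/23 = -8.5 - 1.5652 = -10.0652

y = -0.5217x - 10.0652


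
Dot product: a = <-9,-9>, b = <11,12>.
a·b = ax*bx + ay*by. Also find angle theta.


a·b = -9*11 - 9*12 = -99 - 108 = -207
|a| = sqrt(81+81) = 12.7279
|b| = sqrt(121+144) = 16.2788
cos(theta) = -207/(sqrt(162)*sqrt(265)) = -207/sqrt(42930) = -0.999056
theta = arccos(-207/sqrt(42930)) = 177.5104 degrees

a·b = -207, theta = 177.5104 deg


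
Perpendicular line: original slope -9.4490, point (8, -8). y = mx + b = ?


Perpendicular slope = -1/m1 = -1/(-9.4490) = 0.1058
b2 = y0 - m2*x0 = -8 + 8/(-9.4490) = -8 - 0.8467 = -8.8467

y = 0.1058x - 8.8467


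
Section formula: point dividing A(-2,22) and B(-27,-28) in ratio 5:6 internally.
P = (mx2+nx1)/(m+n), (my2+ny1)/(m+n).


Px = (5*(-27) + 6*(-2))/11 = -147/11 = -13.3636
Py = (5*(-28) + 6*22)/11 = -8/11 = -0.7273

P = (-13.3636, -0.7273)


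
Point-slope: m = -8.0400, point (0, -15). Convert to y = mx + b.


y + 15 = -8.0400(x - 0)
y = -8.0400x - 15 + 8.0400*0
y = -8.0400x - 15.0000

y = -8.0400x - 15.0000


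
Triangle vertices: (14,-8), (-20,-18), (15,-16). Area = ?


14*(-18+ 16) = -28
-20*(-16+ 8) = 160
15*(-8+ 18) = 150
sum = 282
Area = |282|/2 = 141.0000

141.0000 sq units


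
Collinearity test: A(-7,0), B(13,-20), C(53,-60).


-7*(-20+ 60) + 13*(-60-0) + 53*(0+ 20)
= -280 - 780 + 1060 = 0

Yes, collinear (determinant = 0)


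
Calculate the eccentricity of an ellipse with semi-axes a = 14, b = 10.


c = sqrt(196-100) = sqrt(96) = 9.7980
e = c/a = sqrt(96)/14 = 0.6999

e = 0.6999


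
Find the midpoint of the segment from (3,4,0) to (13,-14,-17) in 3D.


Mx = (3+13)/2 = 8.0000
My = (4- 14)/2 = -5.0000
Mz = (0- 17)/2 = -8.5000

M = (8.0000, -5.0000, -8.5000)


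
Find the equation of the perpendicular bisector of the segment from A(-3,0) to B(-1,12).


Midpoint = (-2, 6)
Slope of AB = dy/dx = 12/2 = 6.0000
Perp slope = -dx/dy = -2/12 = -0.1667
b = My - (perp slope)*Mx = 6 + (2*(-2))/12 = 6 - 0.3333 = 5.6667

y = -0.1667x + 5.6667


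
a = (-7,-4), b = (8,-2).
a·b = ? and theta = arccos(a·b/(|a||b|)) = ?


a·b = -7*8 - 4*(-2) = -56 + 8 = -48
|a| = sqrt(49+16) = 8.0623
|b| = sqrt(64+4) = 8.2462
cos(theta) = -48/(sqrt(65)*sqrt(68)) = -48/sqrt(4420) = -0.721988
theta = arccos(-48/sqrt(4420)) = 136.2189 degrees

a·b = -48, theta = 136.2189 deg


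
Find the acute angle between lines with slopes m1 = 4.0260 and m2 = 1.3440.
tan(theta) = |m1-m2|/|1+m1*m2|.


m1-m2 = 2.682
1+m1*m2 = 6.410944
tan(theta) = |2.682/6.410944| = 0.418347
theta = arctan(|2.682/6.410944|) = 22.7019 degrees (acute angle)

22.7019 degrees


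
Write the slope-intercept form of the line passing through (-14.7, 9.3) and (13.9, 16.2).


m = (6.9)/(28.6) = 0.2413
b = y1 - m*x1 = 9.3 - (6.9*(-14.7))/(28.6) = 9.3 + 3.5465 = 12.8465

y = 0.2413x + 12.8465


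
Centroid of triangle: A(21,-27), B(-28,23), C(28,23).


Gx = (21- 28+28)/3 = 21/3 = 7.0000
Gy = (-27+23+23)/3 = 19/3 = 6.3333

G = (7.0000, 6.3333)


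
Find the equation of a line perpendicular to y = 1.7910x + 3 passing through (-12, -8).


Perpendicular slope = -1/m1 = -1/1.7910 = -0.5583
b2 = y0 - m2*x0 = -8 - 12/1.7910 = -8 - 6.7002 = -14.7002

y = -0.5583x - 14.7002


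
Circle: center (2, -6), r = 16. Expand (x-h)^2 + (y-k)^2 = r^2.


(x-2)^2 + (y+ 6)^2 = 16^2
D = -2h = -4, E = -2k = 12
F = h^2+k^2-r^2 = 4+36-256 = -216

x^2 + y^2 - 4x + 12y - 216 = 0


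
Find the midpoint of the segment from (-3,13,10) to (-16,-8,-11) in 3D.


Mx = (-3- 16)/2 = -9.5000
My = (13- 8)/2 = 2.5000
Mz = (10- 11)/2 = -0.5000

M = (-9.5000, 2.5000, -0.5000)


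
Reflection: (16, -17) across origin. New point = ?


Reflection rule for origin: (-x, -y)
(16, -17) -> (-16, 17)

(-16, 17)


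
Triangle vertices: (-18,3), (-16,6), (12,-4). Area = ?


-18*(6+ 4) = -180
-16*(-4-3) = 112
12*(3-6) = -36
sum = -104
Area = |-104|/2 = 52.0000

52.0000 sq units


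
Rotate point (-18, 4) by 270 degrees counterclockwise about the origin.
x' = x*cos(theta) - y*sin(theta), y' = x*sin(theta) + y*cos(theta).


cos(270) = 0, sin(270) = -1
x' = -18*0 - 4*(-1) = 4
y' = -18*(-1) + 4*0 = 18

(4, 18)


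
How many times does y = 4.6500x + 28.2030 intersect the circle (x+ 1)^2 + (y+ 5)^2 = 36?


Substitute y = 4.6500x + 28.2030: (x+ 1)^2 + (4.6500x+28.2030+ 5)^2 = 36
Expand to Ax^2 + Bx + C = 0, where b-k = 33.203
A = 1+m^2 = 22.6225
B = 2(m(b-k) - h) = 2(4.6500*33.203 + 1) = 310.7879
C = h^2 + (b-k)^2 - r^2 = 1 + 1102.439209 - 36 = 1067.439209
disc = B^2-4AC = 96589.1188 - 96592.5740 = -3.4552
disc < 0

0 intersection points


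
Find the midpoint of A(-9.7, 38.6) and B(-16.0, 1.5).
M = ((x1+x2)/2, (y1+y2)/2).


Mx = (-9.7 - 16.0)/2 = -25.7/2 = -12.8500
My = (38.6 + 1.5)/2 = 40.1/2 = 20.0500

(-12.8500, 20.0500)


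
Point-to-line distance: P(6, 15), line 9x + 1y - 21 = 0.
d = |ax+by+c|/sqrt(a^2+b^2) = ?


|9*6 + 1*15 - 21| = |48| = 48
sqrt(81 + 1) = sqrt(82) = 9.0554
d = 48/sqrt(82) = 5.3007

5.3007


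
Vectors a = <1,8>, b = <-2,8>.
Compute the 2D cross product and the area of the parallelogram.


cross = 1*8 - 8*(-2) = 8 + 16 = 24
Parallelogram area = |24| = 24

cross = 24, parallelogram area = 24


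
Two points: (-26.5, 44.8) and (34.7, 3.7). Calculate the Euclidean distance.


dx = 34.7 + 26.5 = 61.2
dy = 3.7 - 44.8 = -41.1
d = sqrt(3745.44 + 1689.21) = sqrt(5434.65) = 73.7201

73.7201


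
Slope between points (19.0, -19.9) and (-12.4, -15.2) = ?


dy = -15.2 + 19.9 = 4.7
dx = -12.4 - 19.0 = -31.4
m = 4.7/(-31.4) = -0.1497

m = -0.1497


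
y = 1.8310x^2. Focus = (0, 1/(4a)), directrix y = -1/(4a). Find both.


a = 1.8310
1/(4a) = 0.1365
Focus = (0, 0.1365)
Directrix: y = -0.1365

Focus = (0, 0.1365), Directrix: y = -0.1365


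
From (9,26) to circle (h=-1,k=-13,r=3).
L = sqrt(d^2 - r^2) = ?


d = sqrt((9+ 1)^2 + (26+ 13)^2) = sqrt(100+1521) = 40.2616
L = sqrt(1621.0000 - 9) = sqrt(1612.0000) = 40.1497

40.1497


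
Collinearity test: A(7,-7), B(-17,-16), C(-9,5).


7*(-16-5) - 17*(5+ 7) - 9*(-7+ 16)
= -147 - 204 - 81 = -432

No, not collinear (determinant = -432)


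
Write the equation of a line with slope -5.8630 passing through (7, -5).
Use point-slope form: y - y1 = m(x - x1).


y + 5 = -5.8630(x - 7)
y = -5.8630x - 5 + 5.8630*7
y = -5.8630x + 36.0410

y = -5.8630x + 36.0410


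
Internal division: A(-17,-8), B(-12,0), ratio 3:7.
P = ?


Px = (3*(-12) + 7*(-17))/10 = -155/10 = -15.5000
Py = (3*0 + 7*(-8))/10 = -56/10 = -5.6000

P = (-15.5000, -5.6000)


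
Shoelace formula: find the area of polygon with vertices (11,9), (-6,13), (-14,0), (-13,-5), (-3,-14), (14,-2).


sum(xi*y_{i+1}) = 11*13 - 6*0 - 14*(-5) - 13*(-14) - 3*(-2) + 14*9 = 527
sum(yi*x_{i+1}) = 9*(-6) + 13*(-14) + 0*(-13) - 5*(-3) - 14*14 - 2*11 = -439
Area = |527 + 439|/2 = 966/2 = 483.0000

483.0000 sq units


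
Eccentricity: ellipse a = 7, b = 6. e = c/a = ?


c = sqrt(49-36) = sqrt(13) = 3.6056
e = c/a = sqrt(13)/7 = 0.5151

e = 0.5151


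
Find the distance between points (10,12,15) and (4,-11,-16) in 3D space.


dx=-6, dy=-23, dz=-31
d = sqrt(36+529+961) = sqrt(1526) = 39.0640

39.0640


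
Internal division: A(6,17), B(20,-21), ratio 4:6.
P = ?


Px = (4*20 + 6*6)/10 = 116/10 = 11.6000
Py = (4*(-21) + 6*17)/10 = 18/10 = 1.8000

P = (11.6000, 1.8000)


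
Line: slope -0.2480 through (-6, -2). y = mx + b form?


y + 2 = -0.2480(x + 6)
y = -0.2480x - 2 + 0.2480*(-6)
y = -0.2480x - 3.4880

y = -0.2480x - 3.4880


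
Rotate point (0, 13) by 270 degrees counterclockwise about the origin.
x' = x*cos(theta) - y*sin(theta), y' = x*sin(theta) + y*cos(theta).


cos(270) = 0, sin(270) = -1
x' = 0*0 - 13*(-1) = 13
y' = 0*(-1) + 13*0 = 0

(13, 0)


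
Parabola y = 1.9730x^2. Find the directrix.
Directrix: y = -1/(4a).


a = 1.9730
1/(4a) = 0.1267
directrix: y = -0.1267 = -0.1267

y = -0.1267


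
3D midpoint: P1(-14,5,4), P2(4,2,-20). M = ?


Mx = (-14+4)/2 = -5.0000
My = (5+2)/2 = 3.5000
Mz = (4- 20)/2 = -8.0000

M = (-5.0000, 3.5000, -8.0000)


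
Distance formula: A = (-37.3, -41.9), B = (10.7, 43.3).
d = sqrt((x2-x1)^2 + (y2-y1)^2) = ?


dx = 10.7 + 37.3 = 48.0
dy = 43.3 + 41.9 = 85.2
d = sqrt(2304.0 + 7259.04) = sqrt(9563.04) = 97.7908

97.7908


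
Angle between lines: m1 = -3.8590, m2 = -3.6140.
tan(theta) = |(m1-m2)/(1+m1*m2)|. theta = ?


m1-m2 = -0.245
1+m1*m2 = 14.946426
tan(theta) = |-0.245/14.946426| = 0.016392
theta = arctan(|-0.245/14.946426|) = 0.9391 degrees (acute angle)

0.9391 degrees


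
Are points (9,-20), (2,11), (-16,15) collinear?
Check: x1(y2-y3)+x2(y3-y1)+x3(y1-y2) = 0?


9*(11-15) + 2*(15+ 20) - 16*(-20-11)
= -36 + 70 + 496 = 530

No, not collinear (determinant = 530)


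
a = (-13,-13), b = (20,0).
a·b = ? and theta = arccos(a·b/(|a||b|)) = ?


a·b = -13*20 - 13*0 = -260 + 0 = -260
|a| = sqrt(169+169) = 18.3848
|b| = sqrt(400+0) = 20.0000
cos(theta) = -260/(sqrt(338)*sqrt(400)) = -260/sqrt(135200) = -0.707107
theta = arccos(-260/sqrt(135200)) = 135.0000 degrees

a·b = -260, theta = 135.0000 deg


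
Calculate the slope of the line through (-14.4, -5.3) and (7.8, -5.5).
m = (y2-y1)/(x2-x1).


dy = -5.5 + 5.3 = -0.2
dx = 7.8 + 14.4 = 22.2
m = -0.2/22.2 = -0.0090

m = -0.0090


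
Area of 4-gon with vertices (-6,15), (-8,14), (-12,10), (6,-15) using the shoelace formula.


sum(xi*y_{i+1}) = -6*14 - 8*10 - 12*(-15) + 6*15 = 106
sum(yi*x_{i+1}) = 15*(-8) + 14*(-12) + 10*6 - 15*(-6) = -138
Area = |106 + 138|/2 = 244/2 = 122.0000

122.0000 sq units


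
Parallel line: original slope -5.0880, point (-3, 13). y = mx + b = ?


Parallel lines have equal slopes.
m2 = -5.0880
b2 = 13 + 5.0880*(-3) = -2.2640

y = -5.0880x - 2.2640


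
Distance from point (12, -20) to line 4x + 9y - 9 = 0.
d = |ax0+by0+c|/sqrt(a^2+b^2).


|4*12 + 9*(-20) - 9| = |-141| = 141
sqrt(16 + 81) = sqrt(97) = 9.8489
d = 141/sqrt(97) = 14.3164

14.3164


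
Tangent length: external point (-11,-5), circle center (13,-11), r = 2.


d = sqrt((-11-13)^2 + (-5+ 11)^2) = sqrt(576+36) = 24.7386
L = sqrt(612.0000 - 4) = sqrt(608.0000) = 24.6577

24.6577


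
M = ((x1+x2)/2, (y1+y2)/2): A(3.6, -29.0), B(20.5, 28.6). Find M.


Mx = (3.6 + 20.5)/2 = 24.1/2 = 12.0500
My = (-29.0 + 28.6)/2 = -0.4/2 = -0.2000

(12.0500, -0.2000)


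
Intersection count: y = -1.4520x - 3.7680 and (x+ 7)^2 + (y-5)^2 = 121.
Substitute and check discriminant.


Substitute y = -1.4520x - 3.7680: (x+ 7)^2 + (-1.4520x- 3.7680-5)^2 = 121
Expand to Ax^2 + Bx + C = 0, where b-k = -8.768
A = 1+m^2 = 3.108304
B = 2(m(b-k) - h) = 2(-1.4520*(-8.768) + 7) = 39.462272
C = h^2 + (b-k)^2 - r^2 = 49 + 76.877824 - 121 = 4.877824
disc = B^2-4AC = 1557.2709 - 60.6470 = 1496.6239
disc > 0

2 intersection points


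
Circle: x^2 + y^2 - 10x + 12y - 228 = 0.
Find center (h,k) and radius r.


h = -D/2 = 10/2 = 5
k = -E/2 = -12/2 = -6
r^2 = h^2 + k^2 - F = 25 + 36 + 228 = 289
r = 17

Center (5, -6), radius = 17


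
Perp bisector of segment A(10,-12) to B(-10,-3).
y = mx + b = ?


Midpoint = (0, -7.5)
Slope of AB = dy/dx = 9/(-20) = -0.4500
Perp slope = -dx/dy = 20/9 = 2.2222
b = My - (perp slope)*Mx = -7.5 + (-20*0)/9 = -7.5 + 0 = -7.5000

y = 2.2222x - 7.5000


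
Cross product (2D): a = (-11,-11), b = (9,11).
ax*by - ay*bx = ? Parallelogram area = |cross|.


cross = -11*11 + 11*9 = -121 + 99 = -22
Parallelogram area = |-22| = 22

cross = -22, parallelogram area = 22


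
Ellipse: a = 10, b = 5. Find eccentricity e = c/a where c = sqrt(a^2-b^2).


c = sqrt(100-25) = sqrt(75) = 8.6603
e = c/a = sqrt(75)/10 = 0.8660

e = 0.8660


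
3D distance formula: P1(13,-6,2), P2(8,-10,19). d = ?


dx=-5, dy=-4, dz=17
d = sqrt(25+16+289) = sqrt(330) = 18.1659

18.1659


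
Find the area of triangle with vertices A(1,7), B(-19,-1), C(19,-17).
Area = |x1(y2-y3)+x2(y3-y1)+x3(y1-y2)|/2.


1*(-1+ 17) = 16
-19*(-17-7) = 456
19*(7+ 1) = 152
sum = 624
Area = |624|/2 = 312.0000

312.0000 sq units


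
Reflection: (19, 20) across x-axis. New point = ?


Reflection rule for x-axis: (x, -y)
(19, 20) -> (19, -20)

(19, -20)


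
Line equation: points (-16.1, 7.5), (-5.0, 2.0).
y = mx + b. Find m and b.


m = (-5.5)/(11.1) = -0.4955
b = y1 - m*x1 = 7.5 - (-5.5*(-16.1))/(11.1) = 7.5 - 7.9775 = -0.4775

y = -0.4955x - 0.4775


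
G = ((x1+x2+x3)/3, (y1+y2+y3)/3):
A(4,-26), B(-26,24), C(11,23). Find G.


Gx = (4- 26+11)/3 = -11/3 = -3.6667
Gy = (-26+24+23)/3 = 21/3 = 7.0000

G = (-3.6667, 7.0000)


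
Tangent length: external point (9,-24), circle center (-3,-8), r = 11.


d = sqrt((9+ 3)^2 + (-24+ 8)^2) = sqrt(144+256) = 20.0000
L = sqrt(400.0000 - 121) = sqrt(279.0000) = 16.7033

16.7033


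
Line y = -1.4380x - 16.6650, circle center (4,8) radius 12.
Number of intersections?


Substitute y = -1.4380x - 16.6650: (x-4)^2 + (-1.4380x- 16.6650-8)^2 = 144
Expand to Ax^2 + Bx + C = 0, where b-k = -24.665
A = 1+m^2 = 3.067844
B = 2(m(b-k) - h) = 2(-1.4380*(-24.665) - 4) = 62.93654
C = h^2 + (b-k)^2 - r^2 = 16 + 608.362225 - 144 = 480.362225
disc = B^2-4AC = 3961.0081 - 5894.7055 = -1933.6974
disc < 0

0 intersection points


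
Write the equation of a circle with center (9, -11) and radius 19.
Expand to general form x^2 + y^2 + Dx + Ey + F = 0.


(x-9)^2 + (y+ 11)^2 = 19^2
D = -2h = -18, E = -2k = 22
F = h^2+k^2-r^2 = 81+121-361 = -159

x^2 + y^2 - 18x + 22y - 159 = 0


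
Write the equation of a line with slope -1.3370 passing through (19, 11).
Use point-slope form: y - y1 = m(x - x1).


y - 11 = -1.3370(x - 19)
y = -1.3370x + 11 + 1.3370*19
y = -1.3370x + 36.4030

y = -1.3370x + 36.4030


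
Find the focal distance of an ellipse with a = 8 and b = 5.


c^2 = 8^2 - 5^2 = 64 - 25 = 39
c = sqrt(39) = 6.2450

c = 6.2450


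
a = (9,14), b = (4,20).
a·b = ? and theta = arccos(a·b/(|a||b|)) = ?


a·b = 9*4 + 14*20 = 36 + 280 = 316
|a| = sqrt(81+196) = 16.6433
|b| = sqrt(16+400) = 20.3961
cos(theta) = 316/(sqrt(277)*sqrt(416)) = 316/sqrt(115232) = 0.930895
theta = arccos(316/sqrt(115232)) = 21.4253 degrees

a·b = 316, theta = 21.4253 deg


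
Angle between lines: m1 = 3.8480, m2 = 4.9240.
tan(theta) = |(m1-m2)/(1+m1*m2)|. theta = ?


m1-m2 = -1.076
1+m1*m2 = 19.947552
tan(theta) = |-1.076/19.947552| = 0.053941
theta = arctan(|-1.076/19.947552|) = 3.0876 degrees (acute angle)

3.0876 degrees


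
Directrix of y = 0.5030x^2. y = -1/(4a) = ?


a = 0.5030
1/(4a) = 0.4970
directrix: y = -0.4970 = -0.4970

y = -0.4970


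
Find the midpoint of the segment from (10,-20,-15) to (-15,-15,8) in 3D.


Mx = (10- 15)/2 = -2.5000
My = (-20- 15)/2 = -17.5000
Mz = (-15+8)/2 = -3.5000

M = (-2.5000, -17.5000, -3.5000)


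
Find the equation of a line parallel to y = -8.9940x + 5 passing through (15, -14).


Parallel lines have equal slopes.
m2 = -8.9940
b2 = -14 + 8.9940*15 = 120.9100

y = -8.9940x + 120.9100


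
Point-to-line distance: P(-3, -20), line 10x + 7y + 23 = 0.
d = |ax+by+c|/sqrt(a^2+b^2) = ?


|10*(-3) + 7*(-20) + 23| = |-147| = 147
sqrt(100 + 49) = sqrt(149) = 12.2066
d = 147/sqrt(149) = 12.0427

12.0427


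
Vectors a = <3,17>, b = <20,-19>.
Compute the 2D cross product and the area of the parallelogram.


cross = 3*(-19) - 17*20 = -57 - 340 = -397
Parallelogram area = |-397| = 397

cross = -397, parallelogram area = 397


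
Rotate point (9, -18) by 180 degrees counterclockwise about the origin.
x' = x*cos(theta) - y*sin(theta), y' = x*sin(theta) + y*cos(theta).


cos(180) = -1, sin(180) = 0
x' = 9*(-1) + 18*0 = -9
y' = 9*0 - 18*(-1) = 18

(-9, 18)


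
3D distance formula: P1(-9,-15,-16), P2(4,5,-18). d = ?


dx=13, dy=20, dz=-2
d = sqrt(169+400+4) = sqrt(573) = 23.9374

23.9374


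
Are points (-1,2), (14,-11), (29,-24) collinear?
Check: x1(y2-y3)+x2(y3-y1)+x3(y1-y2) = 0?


-1*(-11+ 24) + 14*(-24-2) + 29*(2+ 11)
= -13 - 364 + 377 = 0

Yes, collinear (determinant = 0)


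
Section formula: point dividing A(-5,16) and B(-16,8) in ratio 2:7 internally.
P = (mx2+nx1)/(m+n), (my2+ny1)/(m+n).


Px = (2*(-16) + 7*(-5))/9 = -67/9 = -7.4444
Py = (2*8 + 7*16)/9 = 128/9 = 14.2222

P = (-7.4444, 14.2222)


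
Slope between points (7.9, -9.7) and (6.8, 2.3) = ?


dy = 2.3 + 9.7 = 12.0
dx = 6.8 - 7.9 = -1.1
m = 12.0/(-1.1) = -10.9091

m = -10.9091


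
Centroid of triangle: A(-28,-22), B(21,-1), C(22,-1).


Gx = (-28+21+22)/3 = 15/3 = 5.0000
Gy = (-22- 1- 1)/3 = -24/3 = -8.0000

G = (5.0000, -8.0000)


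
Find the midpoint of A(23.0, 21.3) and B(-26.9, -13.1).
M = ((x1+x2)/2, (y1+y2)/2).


Mx = (23.0 - 26.9)/2 = -3.9/2 = -1.9500
My = (21.3 - 13.1)/2 = 8.2/2 = 4.1000

(-1.9500, 4.1000)


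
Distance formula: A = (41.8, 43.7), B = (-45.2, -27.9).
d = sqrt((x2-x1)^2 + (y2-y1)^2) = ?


dx = -45.2 - 41.8 = -87.0
dy = -27.9 - 43.7 = -71.6
d = sqrt(7569.0 + 5126.56) = sqrt(12695.56) = 112.6746

112.6746


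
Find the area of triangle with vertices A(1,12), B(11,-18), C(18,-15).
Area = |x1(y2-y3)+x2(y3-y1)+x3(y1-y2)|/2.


1*(-18+ 15) = -3
11*(-15-12) = -297
18*(12+ 18) = 540
sum = 240
Area = |240|/2 = 120.0000

120.0000 sq units


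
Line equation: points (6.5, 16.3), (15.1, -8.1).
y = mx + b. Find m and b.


m = (-24.4)/(8.6) = -2.8372
b = y1 - m*x1 = 16.3 - (-24.4*6.5)/(8.6) = 16.3 + 18.4419 = 34.7419

y = -2.8372x + 34.7419


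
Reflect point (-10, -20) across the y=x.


Reflection rule for y=x: (y, x)
(-10, -20) -> (-20, -10)

(-20, -10)


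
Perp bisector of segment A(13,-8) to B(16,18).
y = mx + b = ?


Midpoint = (14.5, 5)
Slope of AB = dy/dx = 26/3 = 8.6667
Perp slope = -dx/dy = -3/26 = -0.1154
b = My - (perp slope)*Mx = 5 + (3*14.5)/26 = 5 + 1.6731 = 6.6731

y = -0.1154x + 6.6731


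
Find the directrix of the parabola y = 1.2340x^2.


a = 1.2340
1/(4a) = 0.2026
directrix: y = -0.2026 = -0.2026

y = -0.2026


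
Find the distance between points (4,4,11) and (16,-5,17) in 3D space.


dx=12, dy=-9, dz=6
d = sqrt(144+81+36) = sqrt(261) = 16.1555

16.1555


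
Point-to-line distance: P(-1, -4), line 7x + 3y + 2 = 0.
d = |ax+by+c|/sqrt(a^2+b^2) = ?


|7*(-1) + 3*(-4) + 2| = |-17| = 17
sqrt(49 + 9) = sqrt(58) = 7.6158
d = 17/sqrt(58) = 2.2322

2.2322


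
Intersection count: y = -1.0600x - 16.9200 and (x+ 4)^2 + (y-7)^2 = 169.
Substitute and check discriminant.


Substitute y = -1.0600x - 16.9200: (x+ 4)^2 + (-1.0600x- 16.9200-7)^2 = 169
Expand to Ax^2 + Bx + C = 0, where b-k = -23.92
A = 1+m^2 = 2.1236
B = 2(m(b-k) - h) = 2(-1.0600*(-23.92) + 4) = 58.7104
C = h^2 + (b-k)^2 - r^2 = 16 + 572.1664 - 169 = 419.1664
disc = B^2-4AC = 3446.9111 - 3560.5671 = -113.6560
disc < 0

0 intersection points


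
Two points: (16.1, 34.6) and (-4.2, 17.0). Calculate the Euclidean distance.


dx = -4.2 - 16.1 = -20.3
dy = 17.0 - 34.6 = -17.6
d = sqrt(412.09 + 309.76) = sqrt(721.85) = 26.8673

26.8673


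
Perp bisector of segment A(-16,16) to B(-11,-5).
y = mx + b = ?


Midpoint = (-13.5, 5.5)
Slope of AB = dy/dx = -21/5 = -4.2000
Perp slope = -dx/dy = 5/21 = 0.2381
b = My - (perp slope)*Mx = 5.5 + (5*(-13.5))/(-21) = 5.5 + 3.2143 = 8.7143

y = 0.2381x + 8.7143


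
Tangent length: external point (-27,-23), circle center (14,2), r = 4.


d = sqrt((-27-14)^2 + (-23-2)^2) = sqrt(1681+625) = 48.0208
L = sqrt(2306.0000 - 16) = sqrt(2290.0000) = 47.8539

47.8539


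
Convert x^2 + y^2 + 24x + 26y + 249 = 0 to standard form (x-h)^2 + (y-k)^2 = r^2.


h = -D/2 = -24/2 = -12
k = -E/2 = -26/2 = -13
r^2 = h^2 + k^2 - F = 144 + 169 - 249 = 64
r = 8

Center (-12, -13), radius = 8


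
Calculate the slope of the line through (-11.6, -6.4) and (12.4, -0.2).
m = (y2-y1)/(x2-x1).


dy = -0.2 + 6.4 = 6.2
dx = 12.4 + 11.6 = 24.0
m = 6.2/24.0 = 0.2583

m = 0.2583


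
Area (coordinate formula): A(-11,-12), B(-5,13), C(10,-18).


-11*(13+ 18) = -341
-5*(-18+ 12) = 30
10*(-12-13) = -250
sum = -561
Area = |-561|/2 = 280.5000

280.5000 sq units


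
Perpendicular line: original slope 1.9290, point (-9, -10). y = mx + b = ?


Perpendicular slope = -1/m1 = -1/1.9290 = -0.5184
b2 = y0 - m2*x0 = -10 - 9/1.9290 = -10 - 4.6656 = -14.6656

y = -0.5184x - 14.6656


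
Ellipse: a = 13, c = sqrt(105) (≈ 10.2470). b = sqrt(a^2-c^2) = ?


b^2 = 13^2 - (sqrt(105))^2 = 169 - 105 = 64
b = sqrt(64) = 8

b = 8


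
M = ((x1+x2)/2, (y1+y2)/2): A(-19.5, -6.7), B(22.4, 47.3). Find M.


Mx = (-19.5 + 22.4)/2 = 2.9/2 = 1.4500
My = (-6.7 + 47.3)/2 = 40.6/2 = 20.3000

(1.4500, 20.3000)


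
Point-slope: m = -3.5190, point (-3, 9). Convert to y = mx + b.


y - 9 = -3.5190(x + 3)
y = -3.5190x + 9 + 3.5190*(-3)
y = -3.5190x - 1.5570

y = -3.5190x - 1.5570


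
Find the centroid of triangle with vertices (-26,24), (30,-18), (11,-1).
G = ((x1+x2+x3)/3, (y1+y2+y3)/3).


Gx = (-26+30+11)/3 = 15/3 = 5.0000
Gy = (24- 18- 1)/3 = 5/3 = 1.6667

G = (5.0000, 1.6667)


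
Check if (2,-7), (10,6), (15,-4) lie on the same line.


2*(6+ 4) + 10*(-4+ 7) + 15*(-7-6)
= 20 + 30 - 195 = -145

No, not collinear (determinant = -145)


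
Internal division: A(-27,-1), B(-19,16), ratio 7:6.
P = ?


Px = (7*(-19) + 6*(-27))/13 = -295/13 = -22.6923
Py = (7*16 + 6*(-1))/13 = 106/13 = 8.1538

P = (-22.6923, 8.1538)


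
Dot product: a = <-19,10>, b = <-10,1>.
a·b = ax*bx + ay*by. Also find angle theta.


a·b = -19*(-10) + 10*1 = 190 + 10 = 200
|a| = sqrt(361+100) = 21.4709
|b| = sqrt(100+1) = 10.0499
cos(theta) = 200/(sqrt(461)*sqrt(101)) = 200/sqrt(46561) = 0.926870
theta = arccos(200/sqrt(46561)) = 22.0479 degrees

a·b = 200, theta = 22.0479 deg


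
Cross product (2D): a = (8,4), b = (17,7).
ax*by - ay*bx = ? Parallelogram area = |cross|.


cross = 8*7 - 4*17 = 56 - 68 = -12
Parallelogram area = |-12| = 12

cross = -12, parallelogram area = 12


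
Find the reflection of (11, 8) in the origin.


Reflection rule for origin: (-x, -y)
(11, 8) -> (-11, -8)

(-11, -8)


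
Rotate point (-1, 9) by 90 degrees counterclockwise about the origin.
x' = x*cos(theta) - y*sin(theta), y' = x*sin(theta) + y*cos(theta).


cos(90) = 0, sin(90) = 1
x' = -1*0 - 9*1 = -9
y' = -1*1 + 9*0 = -1

(-9, -1)


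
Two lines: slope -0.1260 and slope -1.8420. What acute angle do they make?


m1-m2 = 1.716
1+m1*m2 = 1.232092
tan(theta) = |1.716/1.232092| = 1.392753
theta = arctan(|1.716/1.232092|) = 54.3216 degrees (acute angle)

54.3216 degrees


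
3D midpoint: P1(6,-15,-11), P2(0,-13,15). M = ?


Mx = (6+0)/2 = 3.0000
My = (-15- 13)/2 = -14.0000
Mz = (-11+15)/2 = 2.0000

M = (3.0000, -14.0000, 2.0000)


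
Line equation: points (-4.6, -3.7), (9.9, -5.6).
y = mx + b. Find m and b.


m = (-1.9)/(14.5) = -0.1310
b = y1 - m*x1 = -3.7 - (-1.9*(-4.6))/(14.5) = -3.7 - 0.6028 = -4.3028

y = -0.1310x - 4.3028


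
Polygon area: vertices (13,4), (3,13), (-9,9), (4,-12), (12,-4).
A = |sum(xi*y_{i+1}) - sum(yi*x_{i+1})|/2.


sum(xi*y_{i+1}) = 13*13 + 3*9 - 9*(-12) + 4*(-4) + 12*4 = 336
sum(yi*x_{i+1}) = 4*3 + 13*(-9) + 9*4 - 12*12 - 4*13 = -265
Area = |336 + 265|/2 = 601/2 = 300.5000

300.5000 sq units


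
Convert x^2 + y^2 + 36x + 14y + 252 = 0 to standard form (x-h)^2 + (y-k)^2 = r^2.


h = -D/2 = -36/2 = -18
k = -E/2 = -14/2 = -7
r^2 = h^2 + k^2 - F = 324 + 49 - 252 = 121
r = 11

Center (-18, -7), radius = 11


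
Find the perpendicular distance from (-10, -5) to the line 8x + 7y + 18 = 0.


|8*(-10) + 7*(-5) + 18| = |-97| = 97
sqrt(64 + 49) = sqrt(113) = 10.6301
d = 97/sqrt(113) = 9.1250

9.1250


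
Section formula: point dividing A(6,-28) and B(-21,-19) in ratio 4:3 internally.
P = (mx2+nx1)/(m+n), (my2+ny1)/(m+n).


Px = (4*(-21) + 3*6)/7 = -66/7 = -9.4286
Py = (4*(-19) + 3*(-28))/7 = -160/7 = -22.8571

P = (-9.4286, -22.8571)


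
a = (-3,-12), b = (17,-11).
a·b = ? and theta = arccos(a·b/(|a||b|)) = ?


a·b = -3*17 - 12*(-11) = -51 + 132 = 81
|a| = sqrt(9+144) = 12.3693
|b| = sqrt(289+121) = 20.2485
cos(theta) = 81/(sqrt(153)*sqrt(410)) = 81/sqrt(62730) = 0.323405
theta = arccos(81/sqrt(62730)) = 71.1310 degrees

a·b = 81, theta = 71.1310 deg


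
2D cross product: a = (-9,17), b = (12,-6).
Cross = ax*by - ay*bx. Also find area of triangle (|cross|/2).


cross = -9*(-6) - 17*12 = 54 - 204 = -150
Triangle area = |-150|/2 = 150/2 = 75.0000

cross = -150, triangle area = 75.0000


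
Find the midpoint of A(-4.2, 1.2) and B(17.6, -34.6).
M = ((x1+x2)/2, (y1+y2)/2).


Mx = (-4.2 + 17.6)/2 = 13.4/2 = 6.7000
My = (1.2 - 34.6)/2 = -33.4/2 = -16.7000

(6.7000, -16.7000)


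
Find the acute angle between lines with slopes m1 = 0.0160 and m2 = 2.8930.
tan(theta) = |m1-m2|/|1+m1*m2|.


m1-m2 = -2.877
1+m1*m2 = 1.046288
tan(theta) = |-2.877/1.046288| = 2.749721
theta = arctan(|-2.877/1.046288|) = 70.0150 degrees (acute angle)

70.0150 degrees


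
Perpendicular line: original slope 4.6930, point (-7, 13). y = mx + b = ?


Perpendicular slope = -1/m1 = -1/4.6930 = -0.2131
b2 = y0 - m2*x0 = 13 - 7/4.6930 = 13 - 1.4916 = 11.5084

y = -0.2131x + 11.5084


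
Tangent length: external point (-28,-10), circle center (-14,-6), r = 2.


d = sqrt((-28+ 14)^2 + (-10+ 6)^2) = sqrt(196+16) = 14.5602
L = sqrt(212.0000 - 4) = sqrt(208.0000) = 14.4222

14.4222


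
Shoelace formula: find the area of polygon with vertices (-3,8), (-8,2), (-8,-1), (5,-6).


sum(xi*y_{i+1}) = -3*2 - 8*(-1) - 8*(-6) + 5*8 = 90
sum(yi*x_{i+1}) = 8*(-8) + 2*(-8) - 1*5 - 6*(-3) = -67
Area = |90 + 67|/2 = 157/2 = 78.5000

78.5000 sq units


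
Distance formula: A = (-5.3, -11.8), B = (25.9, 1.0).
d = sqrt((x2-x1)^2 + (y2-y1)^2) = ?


dx = 25.9 + 5.3 = 31.2
dy = 1.0 + 11.8 = 12.8
d = sqrt(973.44 + 163.84) = sqrt(1137.28) = 33.7236

33.7236


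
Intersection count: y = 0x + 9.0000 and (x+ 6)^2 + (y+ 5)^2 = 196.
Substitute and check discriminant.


Substitute y = 0x + 9.0000: (x+ 6)^2 + (0x+9.0000+ 5)^2 = 196
Expand to Ax^2 + Bx + C = 0, where b-k = 14
A = 1+m^2 = 1
B = 2(m(b-k) - h) = 2(0*14 + 6) = 12
C = h^2 + (b-k)^2 - r^2 = 36 + 196 - 196 = 36
disc = B^2-4AC = 144.0000 - 144.0000 = 0
disc = 0

1 intersection point (tangent)


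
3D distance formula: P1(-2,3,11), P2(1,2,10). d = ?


dx=3, dy=-1, dz=-1
d = sqrt(9+1+1) = sqrt(11) = 3.3166

3.3166


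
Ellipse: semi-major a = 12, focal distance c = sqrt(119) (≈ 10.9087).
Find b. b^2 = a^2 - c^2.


b^2 = 12^2 - (sqrt(119))^2 = 144 - 119 = 25
b = sqrt(25) = 5

b = 5


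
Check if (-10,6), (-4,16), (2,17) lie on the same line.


-10*(16-17) - 4*(17-6) + 2*(6-16)
= 10 - 44 - 20 = -54

No, not collinear (determinant = -54)


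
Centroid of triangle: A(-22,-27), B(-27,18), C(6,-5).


Gx = (-22- 27+6)/3 = -43/3 = -14.3333
Gy = (-27+18- 5)/3 = -14/3 = -4.6667

G = (-14.3333, -4.6667)


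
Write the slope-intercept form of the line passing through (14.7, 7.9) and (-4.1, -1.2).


m = (-9.1)/(-18.8) = 0.4840
b = y1 - m*x1 = 7.9 - (-9.1*14.7)/(-18.8) = 7.9 - 7.1154 = 0.7846

y = 0.4840x + 0.7846


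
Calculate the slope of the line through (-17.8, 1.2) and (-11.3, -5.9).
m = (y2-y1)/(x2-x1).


dy = -5.9 - 1.2 = -7.1
dx = -11.3 + 17.8 = 6.5
m = -7.1/6.5 = -1.0923

m = -1.0923


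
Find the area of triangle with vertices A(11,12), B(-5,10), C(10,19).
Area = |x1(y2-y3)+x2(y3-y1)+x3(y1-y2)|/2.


11*(10-19) = -99
-5*(19-12) = -35
10*(12-10) = 20
sum = -114
Area = |-114|/2 = 57.0000

57.0000 sq units


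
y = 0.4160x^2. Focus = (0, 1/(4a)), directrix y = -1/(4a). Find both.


a = 0.4160
1/(4a) = 0.6010
Focus = (0, 0.6010)
Directrix: y = -0.6010

Focus = (0, 0.6010), Directrix: y = -0.6010


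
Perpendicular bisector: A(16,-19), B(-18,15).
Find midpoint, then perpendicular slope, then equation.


Midpoint = (-1, -2)
Slope of AB = dy/dx = 34/(-34) = -1.0000
Perp slope = -dx/dy = 34/34 = 1.0000
b = My - (perp slope)*Mx = -2 + (-34*(-1))/34 = -2 + 1.0000 = -1.0000

y = 1.0000x - 1.0000


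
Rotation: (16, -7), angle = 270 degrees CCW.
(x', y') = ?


cos(270) = 0, sin(270) = -1
x' = 16*0 + 7*(-1) = -7
y' = 16*(-1) - 7*0 = -16

(-7, -16)


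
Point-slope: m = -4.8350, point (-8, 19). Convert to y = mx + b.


y - 19 = -4.8350(x + 8)
y = -4.8350x + 19 + 4.8350*(-8)
y = -4.8350x - 19.6800

y = -4.8350x - 19.6800


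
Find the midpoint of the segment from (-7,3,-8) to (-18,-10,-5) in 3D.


Mx = (-7- 18)/2 = -12.5000
My = (3- 10)/2 = -3.5000
Mz = (-8- 5)/2 = -6.5000

M = (-12.5000, -3.5000, -6.5000)


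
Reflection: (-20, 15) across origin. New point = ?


Reflection rule for origin: (-x, -y)
(-20, 15) -> (20, -15)

(20, -15)


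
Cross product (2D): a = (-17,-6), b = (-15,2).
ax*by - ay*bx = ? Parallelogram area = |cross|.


cross = -17*2 + 6*(-15) = -34 - 90 = -124
Parallelogram area = |-124| = 124

cross = -124, parallelogram area = 124


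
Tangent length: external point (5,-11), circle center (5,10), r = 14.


d = sqrt((5-5)^2 + (-11-10)^2) = sqrt(0+441) = 21.0000
L = sqrt(441.0000 - 196) = sqrt(245.0000) = 15.6525

15.6525


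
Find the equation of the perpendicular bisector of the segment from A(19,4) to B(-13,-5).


Midpoint = (3, -0.5)
Slope of AB = dy/dx = -9/(-32) = 0.2812
Perp slope = -dx/dy = -32/9 = -3.5556
b = My - (perp slope)*Mx = -0.5 + (-32*3)/(-9) = -0.5 + 10.6667 = 10.1667

y = -3.5556x + 10.1667


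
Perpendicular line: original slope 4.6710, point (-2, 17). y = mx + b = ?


Perpendicular slope = -1/m1 = -1/4.6710 = -0.2141
b2 = y0 - m2*x0 = 17 - 2/4.6710 = 17 - 0.4282 = 16.5718

y = -0.2141x + 16.5718


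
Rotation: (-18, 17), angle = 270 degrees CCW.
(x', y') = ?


cos(270) = 0, sin(270) = -1
x' = -18*0 - 17*(-1) = 17
y' = -18*(-1) + 17*0 = 18

(17, 18)


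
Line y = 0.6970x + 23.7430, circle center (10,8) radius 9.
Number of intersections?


Substitute y = 0.6970x + 23.7430: (x-10)^2 + (0.6970x+23.7430-8)^2 = 81
Expand to Ax^2 + Bx + C = 0, where b-k = 15.743
A = 1+m^2 = 1.485809
B = 2(m(b-k) - h) = 2(0.6970*15.743 - 10) = 1.945742
C = h^2 + (b-k)^2 - r^2 = 100 + 247.842049 - 81 = 266.842049
disc = B^2-4AC = 3.7859 - 1585.9053 = -1582.1194
disc < 0

0 intersection points


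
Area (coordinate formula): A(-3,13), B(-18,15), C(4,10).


-3*(15-10) = -15
-18*(10-13) = 54
4*(13-15) = -8
sum = 31
Area = |31|/2 = 15.5000

15.5000 sq units


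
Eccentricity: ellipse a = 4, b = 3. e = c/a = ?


c = sqrt(16-9) = sqrt(7) = 2.6458
e = c/a = sqrt(7)/4 = 0.6614

e = 0.6614


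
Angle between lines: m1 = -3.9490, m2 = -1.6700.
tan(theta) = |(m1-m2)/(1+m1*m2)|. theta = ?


m1-m2 = -2.279
1+m1*m2 = 7.59483
tan(theta) = |-2.279/7.59483| = 0.300073
theta = arctan(|-2.279/7.59483|) = 16.7031 degrees (acute angle)

16.7031 degrees


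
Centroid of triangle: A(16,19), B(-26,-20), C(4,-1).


Gx = (16- 26+4)/3 = -6/3 = -2.0000
Gy = (19- 20- 1)/3 = -2/3 = -0.6667

G = (-2.0000, -0.6667)


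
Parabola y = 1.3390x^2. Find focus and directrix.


a = 1.3390
1/(4a) = 0.1867
Focus = (0, 0.1867)
Directrix: y = -0.1867

Focus = (0, 0.1867), Directrix: y = -0.1867


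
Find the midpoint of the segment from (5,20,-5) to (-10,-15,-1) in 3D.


Mx = (5- 10)/2 = -2.5000
My = (20- 15)/2 = 2.5000
Mz = (-5- 1)/2 = -3.0000

M = (-2.5000, 2.5000, -3.0000)


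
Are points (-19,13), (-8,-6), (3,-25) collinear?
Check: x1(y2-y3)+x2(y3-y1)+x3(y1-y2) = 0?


-19*(-6+ 25) - 8*(-25-13) + 3*(13+ 6)
= -361 + 304 + 57 = 0

Yes, collinear (determinant = 0)


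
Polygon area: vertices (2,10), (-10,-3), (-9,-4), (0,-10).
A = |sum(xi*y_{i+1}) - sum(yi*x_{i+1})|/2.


sum(xi*y_{i+1}) = 2*(-3) - 10*(-4) - 9*(-10) + 0*10 = 124
sum(yi*x_{i+1}) = 10*(-10) - 3*(-9) - 4*0 - 10*2 = -93
Area = |124 + 93|/2 = 217/2 = 108.5000

108.5000 sq units


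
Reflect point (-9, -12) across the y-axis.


Reflection rule for y-axis: (-x, y)
(-9, -12) -> (9, -12)

(9, -12)


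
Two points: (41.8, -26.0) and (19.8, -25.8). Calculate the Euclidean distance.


dx = 19.8 - 41.8 = -22
dy = -25.8 + 26.0 = 0.2
d = sqrt(484 + 0.04) = sqrt(484.04) = 22.0009

22.0009


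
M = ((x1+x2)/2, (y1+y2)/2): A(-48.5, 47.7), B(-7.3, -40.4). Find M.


Mx = (-48.5 - 7.3)/2 = -55.8/2 = -27.9000
My = (47.7 - 40.4)/2 = 7.3/2 = 3.6500

(-27.9000, 3.6500)


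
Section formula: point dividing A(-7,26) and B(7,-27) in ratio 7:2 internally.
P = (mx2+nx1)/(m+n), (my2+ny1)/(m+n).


Px = (7*7 + 2*(-7))/9 = 35/9 = 3.8889
Py = (7*(-27) + 2*26)/9 = -137/9 = -15.2222

P = (3.8889, -15.2222)


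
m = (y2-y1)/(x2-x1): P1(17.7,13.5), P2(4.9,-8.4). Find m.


dy = -8.4 - 13.5 = -21.9
dx = 4.9 - 17.7 = -12.8
m = -21.9/(-12.8) = 1.7109

m = 1.7109


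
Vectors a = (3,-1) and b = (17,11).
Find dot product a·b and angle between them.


a·b = 3*17 - 1*11 = 51 - 11 = 40
|a| = sqrt(9+1) = 3.1623
|b| = sqrt(289+121) = 20.2485
cos(theta) = 40/(sqrt(10)*sqrt(410)) = 40/sqrt(4100) = 0.624695
theta = arccos(40/sqrt(4100)) = 51.3402 degrees

a·b = 40, theta = 51.3402 deg


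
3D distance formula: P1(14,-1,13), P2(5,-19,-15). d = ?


dx=-9, dy=-18, dz=-28
d = sqrt(81+324+784) = sqrt(1189) = 34.4819

34.4819


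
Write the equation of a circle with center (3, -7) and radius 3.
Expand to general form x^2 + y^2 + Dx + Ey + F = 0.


(x-3)^2 + (y+ 7)^2 = 3^2
D = -2h = -6, E = -2k = 14
F = h^2+k^2-r^2 = 9+49-9 = 49

x^2 + y^2 - 6x + 14y + 49 = 0


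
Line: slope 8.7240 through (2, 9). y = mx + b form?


y - 9 = 8.7240(x - 2)
y = 8.7240x + 9 - 8.7240*2
y = 8.7240x - 8.4480

y = 8.7240x - 8.4480


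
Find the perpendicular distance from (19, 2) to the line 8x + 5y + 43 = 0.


|8*19 + 5*2 + 43| = |205| = 205
sqrt(64 + 25) = sqrt(89) = 9.4340
d = 205/sqrt(89) = 21.7300

21.7300


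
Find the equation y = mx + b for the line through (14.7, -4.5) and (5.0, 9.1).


m = (13.6)/(-9.7) = -1.4021
b = y1 - m*x1 = -4.5 - (13.6*14.7)/(-9.7) = -4.5 + 20.6103 = 16.1103

y = -1.4021x + 16.1103


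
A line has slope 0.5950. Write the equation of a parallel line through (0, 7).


Parallel lines have equal slopes.
m2 = 0.5950
b2 = 7 - 0.5950*0 = 7.0000

y = 0.5950x + 7.0000


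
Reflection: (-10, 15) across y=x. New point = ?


Reflection rule for y=x: (y, x)
(-10, 15) -> (15, -10)

(15, -10)


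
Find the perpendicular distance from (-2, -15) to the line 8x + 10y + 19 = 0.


|8*(-2) + 10*(-15) + 19| = |-147| = 147
sqrt(64 + 100) = sqrt(164) = 12.8062
d = 147/sqrt(164) = 11.4788

11.4788


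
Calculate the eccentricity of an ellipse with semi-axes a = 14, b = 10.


c = sqrt(196-100) = sqrt(96) = 9.7980
e = c/a = sqrt(96)/14 = 0.6999

e = 0.6999


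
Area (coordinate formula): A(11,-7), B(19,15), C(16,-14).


11*(15+ 14) = 319
19*(-14+ 7) = -133
16*(-7-15) = -352
sum = -166
Area = |-166|/2 = 83.0000

83.0000 sq units


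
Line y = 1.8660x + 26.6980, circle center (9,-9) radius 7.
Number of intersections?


Substitute y = 1.8660x + 26.6980: (x-9)^2 + (1.8660x+26.6980+ 9)^2 = 49
Expand to Ax^2 + Bx + C = 0, where b-k = 35.698
A = 1+m^2 = 4.481956
B = 2(m(b-k) - h) = 2(1.8660*35.698 - 9) = 115.224936
C = h^2 + (b-k)^2 - r^2 = 81 + 1274.347204 - 49 = 1306.347204
disc = B^2-4AC = 13276.7859 - 23419.9628 = -10143.1769
disc < 0

0 intersection points


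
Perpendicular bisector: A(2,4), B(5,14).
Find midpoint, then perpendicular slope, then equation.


Midpoint = (3.5, 9)
Slope of AB = dy/dx = 10/3 = 3.3333
Perp slope = -dx/dy = -3/10 = -0.3000
b = My - (perp slope)*Mx = 9 + (3*3.5)/10 = 9 + 1.0500 = 10.0500

y = -0.3000x + 10.0500


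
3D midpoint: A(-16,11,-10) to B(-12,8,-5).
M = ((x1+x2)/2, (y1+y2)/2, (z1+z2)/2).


Mx = (-16- 12)/2 = -14.0000
My = (11+8)/2 = 9.5000
Mz = (-10- 5)/2 = -7.5000

M = (-14.0000, 9.5000, -7.5000)


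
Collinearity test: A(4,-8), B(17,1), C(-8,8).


4*(1-8) + 17*(8+ 8) - 8*(-8-1)
= -28 + 272 + 72 = 316

No, not collinear (determinant = 316)


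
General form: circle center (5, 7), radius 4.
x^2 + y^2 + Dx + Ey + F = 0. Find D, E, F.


(x-5)^2 + (y-7)^2 = 4^2
D = -2h = -10, E = -2k = -14
F = h^2+k^2-r^2 = 25+49-16 = 58

D = -10, E = -14, F = 58


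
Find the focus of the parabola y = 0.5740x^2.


a = 0.5740
4a = 2.2960
focus = (0, 1/2.2960) = (0, 0.4355)

Focus = (0, 0.4355)


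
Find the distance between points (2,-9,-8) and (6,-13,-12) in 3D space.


dx=4, dy=-4, dz=-4
d = sqrt(16+16+16) = sqrt(48) = 6.9282

6.9282


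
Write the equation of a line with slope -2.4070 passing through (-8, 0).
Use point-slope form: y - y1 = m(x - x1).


y - 0 = -2.4070(x + 8)
y = -2.4070x + 0 + 2.4070*(-8)
y = -2.4070x - 19.2560

y = -2.4070x - 19.2560


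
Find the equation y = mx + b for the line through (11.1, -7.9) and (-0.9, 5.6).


m = (13.5)/(-12.0) = -1.1250
b = y1 - m*x1 = -7.9 - (13.5*11.1)/(-12.0) = -7.9 + 12.4875 = 4.5875

y = -1.1250x + 4.5875


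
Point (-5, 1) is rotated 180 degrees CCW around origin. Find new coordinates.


cos(180) = -1, sin(180) = 0
x' = -5*(-1) - 1*0 = 5
y' = -5*0 + 1*(-1) = -1

(5, -1)


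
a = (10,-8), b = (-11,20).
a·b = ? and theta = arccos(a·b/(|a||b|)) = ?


a·b = 10*(-11) - 8*20 = -110 - 160 = -270
|a| = sqrt(100+64) = 12.8062
|b| = sqrt(121+400) = 22.8254
cos(theta) = -270/(sqrt(164)*sqrt(521)) = -270/sqrt(85444) = -0.923683
theta = arccos(-270/sqrt(85444)) = 157.4706 degrees

a·b = -270, theta = 157.4706 deg


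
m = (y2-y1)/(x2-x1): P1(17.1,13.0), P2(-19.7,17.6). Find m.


dy = 17.6 - 13.0 = 4.6
dx = -19.7 - 17.1 = -36.8
m = 4.6/(-36.8) = -0.1250

m = -0.1250


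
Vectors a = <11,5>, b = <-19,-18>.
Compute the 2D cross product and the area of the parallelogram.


cross = 11*(-18) - 5*(-19) = -198 + 95 = -103
Parallelogram area = |-103| = 103

cross = -103, parallelogram area = 103


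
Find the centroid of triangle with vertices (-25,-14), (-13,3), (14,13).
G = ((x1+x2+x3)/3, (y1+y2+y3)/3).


Gx = (-25- 13+14)/3 = -24/3 = -8.0000
Gy = (-14+3+13)/3 = 2/3 = 0.6667

G = (-8.0000, 0.6667)


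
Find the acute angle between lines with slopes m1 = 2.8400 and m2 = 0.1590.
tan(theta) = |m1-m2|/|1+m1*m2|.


m1-m2 = 2.681
1+m1*m2 = 1.45156
tan(theta) = |2.681/1.45156| = 1.846978
theta = arctan(|2.681/1.45156|) = 61.5678 degrees (acute angle)

61.5678 degrees


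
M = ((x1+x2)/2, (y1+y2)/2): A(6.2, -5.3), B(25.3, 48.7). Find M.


Mx = (6.2 + 25.3)/2 = 31.5/2 = 15.7500
My = (-5.3 + 48.7)/2 = 43.4/2 = 21.7000

(15.7500, 21.7000)


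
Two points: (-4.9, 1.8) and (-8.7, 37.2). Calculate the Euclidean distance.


dx = -8.7 + 4.9 = -3.8
dy = 37.2 - 1.8 = 35.4
d = sqrt(14.44 + 1253.16) = sqrt(1267.6) = 35.6034

35.6034


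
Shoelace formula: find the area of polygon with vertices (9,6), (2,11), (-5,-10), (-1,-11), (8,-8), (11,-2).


sum(xi*y_{i+1}) = 9*11 + 2*(-10) - 5*(-11) - 1*(-8) + 8*(-2) + 11*6 = 192
sum(yi*x_{i+1}) = 6*2 + 11*(-5) - 10*(-1) - 11*8 - 8*11 - 2*9 = -227
Area = |192 + 227|/2 = 419/2 = 209.5000

209.5000 sq units


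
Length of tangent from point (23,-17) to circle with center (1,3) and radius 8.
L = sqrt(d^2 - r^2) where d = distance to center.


d = sqrt((23-1)^2 + (-17-3)^2) = sqrt(484+400) = 29.7321
L = sqrt(884.0000 - 64) = sqrt(820.0000) = 28.6356

28.6356
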